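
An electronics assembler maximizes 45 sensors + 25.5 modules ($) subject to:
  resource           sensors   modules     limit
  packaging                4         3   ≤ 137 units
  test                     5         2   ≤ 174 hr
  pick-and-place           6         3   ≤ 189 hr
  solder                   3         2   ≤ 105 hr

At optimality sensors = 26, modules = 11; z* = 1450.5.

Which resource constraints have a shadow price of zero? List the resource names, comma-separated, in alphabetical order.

solder, test

packaging: 137/137 (binding)
test: 152/174 (slack 22)
pick-and-place: 189/189 (binding)
solder: 100/105 (slack 5)
By complementary slackness, a constraint with positive slack has shadow price 0 → solder, test.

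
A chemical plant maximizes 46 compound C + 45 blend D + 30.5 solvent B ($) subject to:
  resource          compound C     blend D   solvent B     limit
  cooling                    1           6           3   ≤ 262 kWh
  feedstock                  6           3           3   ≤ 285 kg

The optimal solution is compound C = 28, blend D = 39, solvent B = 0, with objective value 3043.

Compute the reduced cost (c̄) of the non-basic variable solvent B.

-2.5

At the optimum: cooling uses 262 of 262 (binding); feedstock uses 285 of 285 (binding).
Dual feasibility on the basic columns requires 1·y_cooling + 6·y_feedstock = 46, 6·y_cooling + 3·y_feedstock = 45.
Solving: y_cooling = 4, y_feedstock = 7.
Reduced cost of solvent B: c₃ − yᵀa₃ = 30.5 − (4·3 + 7·3) = 30.5 − 33 = -2.5.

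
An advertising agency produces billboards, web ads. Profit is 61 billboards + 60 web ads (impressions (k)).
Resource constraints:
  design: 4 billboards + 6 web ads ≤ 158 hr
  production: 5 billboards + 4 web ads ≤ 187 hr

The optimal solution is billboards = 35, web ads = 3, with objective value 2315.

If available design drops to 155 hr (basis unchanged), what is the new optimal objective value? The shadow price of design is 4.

Δb = -3, so new z* = 2315 + (4)·(-3) = 2315 − 12 = 2303.

2303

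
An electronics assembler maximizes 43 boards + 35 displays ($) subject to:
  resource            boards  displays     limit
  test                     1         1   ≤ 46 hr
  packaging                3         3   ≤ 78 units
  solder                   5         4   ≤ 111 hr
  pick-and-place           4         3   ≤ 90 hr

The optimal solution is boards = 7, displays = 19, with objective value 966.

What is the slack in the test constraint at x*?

test used = 1·7 + 1·19 = 26; slack = 46 − 26 = 20.

20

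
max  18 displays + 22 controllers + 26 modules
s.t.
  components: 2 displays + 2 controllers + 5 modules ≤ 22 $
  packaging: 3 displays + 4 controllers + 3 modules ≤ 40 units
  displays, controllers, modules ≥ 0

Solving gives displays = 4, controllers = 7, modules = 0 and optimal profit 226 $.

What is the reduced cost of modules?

Both components and packaging are binding at x*.
From A_Bᵀ y = c: 2·y_components + 3·y_packaging = 18; 2·y_components + 4·y_packaging = 22.
This yields shadow prices y_components = 3, y_packaging = 4.
Reduced cost of modules: c₃ − yᵀa₃ = 26 − (3·5 + 4·3) = 26 − 27 = -1.

-1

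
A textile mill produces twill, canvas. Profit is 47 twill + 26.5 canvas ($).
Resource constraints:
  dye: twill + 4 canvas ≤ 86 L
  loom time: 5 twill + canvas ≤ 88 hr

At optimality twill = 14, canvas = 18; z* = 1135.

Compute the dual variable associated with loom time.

8.5

Both dye and loom time are binding at x*.
From A_Bᵀ y = c: 1·y_dye + 5·y_loom time = 47; 4·y_dye + 1·y_loom time = 26.5.
Solving: y_dye = 4.5, y_loom time = 8.5.
Shadow price of loom time = 8.5.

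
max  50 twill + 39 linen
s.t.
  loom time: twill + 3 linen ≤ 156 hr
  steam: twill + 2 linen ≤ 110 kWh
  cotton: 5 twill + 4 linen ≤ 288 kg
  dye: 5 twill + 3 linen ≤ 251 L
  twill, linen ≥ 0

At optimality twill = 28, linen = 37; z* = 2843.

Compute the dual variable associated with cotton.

9

At the optimum: loom time uses 139 of 156 (slack = 17); steam uses 102 of 110 (slack = 8); cotton uses 288 of 288 (binding); dye uses 251 of 251 (binding).
Slack constraints have shadow price 0 (complementary slackness).
Dual feasibility on the basic columns requires 5·y_cotton + 5·y_dye = 50, 4·y_cotton + 3·y_dye = 39.
Solving: y_cotton = 9, y_dye = 1.
Shadow price of cotton = 9.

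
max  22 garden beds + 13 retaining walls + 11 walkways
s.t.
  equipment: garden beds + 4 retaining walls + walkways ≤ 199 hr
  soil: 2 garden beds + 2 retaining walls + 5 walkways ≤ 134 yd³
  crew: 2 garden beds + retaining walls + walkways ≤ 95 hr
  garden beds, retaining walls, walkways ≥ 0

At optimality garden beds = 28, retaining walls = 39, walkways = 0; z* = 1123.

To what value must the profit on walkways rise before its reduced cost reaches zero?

19

Binding: soil and crew. Non-binding: equipment (15 unused).
By complementary slackness, y = 0 for the non-binding constraint.
Dual feasibility on the basic columns requires 2·y_soil + 2·y_crew = 22, 2·y_soil + 1·y_crew = 13.
This yields shadow prices y_soil = 2, y_crew = 9.
walkways enters the basis when its profit ≥ yᵀa₃ = 2·5 + 9·1 = 19.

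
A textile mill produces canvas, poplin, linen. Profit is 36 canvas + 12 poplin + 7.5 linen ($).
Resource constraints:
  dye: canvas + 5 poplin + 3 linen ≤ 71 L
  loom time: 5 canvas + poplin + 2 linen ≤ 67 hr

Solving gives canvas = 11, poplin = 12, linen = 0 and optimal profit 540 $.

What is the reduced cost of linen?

At the optimum: dye uses 71 of 71 (binding); loom time uses 67 of 67 (binding).
From A_Bᵀ y = c: 1·y_dye + 5·y_loom time = 36; 5·y_dye + 1·y_loom time = 12.
Solving: y_dye = 1, y_loom time = 7.
Reduced cost of linen: c₃ − yᵀa₃ = 7.5 − (1·3 + 7·2) = 7.5 − 17 = -9.5.

-9.5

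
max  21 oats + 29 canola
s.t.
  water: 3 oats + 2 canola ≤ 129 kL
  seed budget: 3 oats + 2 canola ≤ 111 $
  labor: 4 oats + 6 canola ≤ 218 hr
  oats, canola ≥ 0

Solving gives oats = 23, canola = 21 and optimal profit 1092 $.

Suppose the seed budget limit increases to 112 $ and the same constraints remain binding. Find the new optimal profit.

1093

Binding: seed budget and labor. Non-binding: water (18 unused).
By complementary slackness, y = 0 for the non-binding constraint.
From A_Bᵀ y = c: 3·y_seed budget + 4·y_labor = 21; 2·y_seed budget + 6·y_labor = 29.
This yields shadow prices y_seed budget = 1, y_labor = 4.5.
Δz = y_seed budget·Δb = 1 × (1) = 1, so new z* = 1092 + 1 = 1093.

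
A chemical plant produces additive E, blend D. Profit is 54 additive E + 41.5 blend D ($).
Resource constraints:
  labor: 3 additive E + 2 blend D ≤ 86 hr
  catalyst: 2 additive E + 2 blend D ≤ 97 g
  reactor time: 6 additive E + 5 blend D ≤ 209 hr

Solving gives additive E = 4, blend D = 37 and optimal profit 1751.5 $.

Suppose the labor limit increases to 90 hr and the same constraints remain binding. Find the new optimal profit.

1779.5

At the optimum: labor uses 86 of 86 (binding); catalyst uses 82 of 97 (slack = 15); reactor time uses 209 of 209 (binding).
Since catalyst is not tight, its dual is 0.
From A_Bᵀ y = c: 3·y_labor + 6·y_reactor time = 54; 2·y_labor + 5·y_reactor time = 41.5.
This yields shadow prices y_labor = 7, y_reactor time = 5.5.
Δz = y_labor·Δb = 7 × (4) = 28, so new z* = 1751.5 + 28 = 1779.5.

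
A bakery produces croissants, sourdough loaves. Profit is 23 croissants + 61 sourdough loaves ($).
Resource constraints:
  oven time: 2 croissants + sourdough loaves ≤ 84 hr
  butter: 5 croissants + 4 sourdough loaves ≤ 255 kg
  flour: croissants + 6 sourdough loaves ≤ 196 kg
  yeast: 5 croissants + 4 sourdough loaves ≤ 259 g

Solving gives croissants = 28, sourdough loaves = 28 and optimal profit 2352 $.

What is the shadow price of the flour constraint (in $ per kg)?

9

Binding: oven time and flour. Non-binding: butter (3 unused), yeast (7 unused).
Since butter, yeast are not tight, their duals are 0.
Dual feasibility on the basic columns requires 2·y_oven time + 1·y_flour = 23, 1·y_oven time + 6·y_flour = 61.
This yields shadow prices y_oven time = 7, y_flour = 9.
Shadow price of flour = 9.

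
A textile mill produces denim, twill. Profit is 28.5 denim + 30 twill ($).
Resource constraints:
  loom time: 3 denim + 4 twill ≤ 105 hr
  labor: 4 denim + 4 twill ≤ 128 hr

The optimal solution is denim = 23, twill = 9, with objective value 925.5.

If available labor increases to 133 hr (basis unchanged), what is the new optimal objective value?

Both loom time and labor are binding at x*.
From A_Bᵀ y = c: 3·y_loom time + 4·y_labor = 28.5; 4·y_loom time + 4·y_labor = 30.
Solving: y_loom time = 1.5, y_labor = 6.
Δz = y_labor·Δb = 6 × (5) = 30, so new z* = 925.5 + 30 = 955.5.

955.5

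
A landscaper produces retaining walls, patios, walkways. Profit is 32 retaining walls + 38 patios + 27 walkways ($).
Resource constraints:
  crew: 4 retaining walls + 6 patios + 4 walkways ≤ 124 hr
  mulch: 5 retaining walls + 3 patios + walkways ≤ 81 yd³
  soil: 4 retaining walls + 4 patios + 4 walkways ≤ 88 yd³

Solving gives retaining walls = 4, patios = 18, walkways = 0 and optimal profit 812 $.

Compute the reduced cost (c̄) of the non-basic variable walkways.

-5

Check each constraint at x*: crew 124/124 (tight); mulch 74/81 (slack 7); soil 88/88 (tight).
Slack constraints have shadow price 0 (complementary slackness).
From A_Bᵀ y = c: 4·y_crew + 4·y_soil = 32; 6·y_crew + 4·y_soil = 38.
→ y_crew = 3 and y_soil = 5.
Reduced cost of walkways: c₃ − yᵀa₃ = 27 − (3·4 + 5·4) = 27 − 32 = -5.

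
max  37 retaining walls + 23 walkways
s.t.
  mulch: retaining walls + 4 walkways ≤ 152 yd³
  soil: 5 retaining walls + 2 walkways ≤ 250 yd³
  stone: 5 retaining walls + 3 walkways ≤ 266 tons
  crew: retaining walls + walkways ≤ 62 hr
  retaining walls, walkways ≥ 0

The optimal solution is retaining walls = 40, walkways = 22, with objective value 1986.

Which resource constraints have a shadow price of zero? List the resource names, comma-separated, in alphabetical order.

mulch, soil

mulch: 128/152 (slack 24)
soil: 244/250 (slack 6)
stone: 266/266 (binding)
crew: 62/62 (binding)
By complementary slackness, a constraint with positive slack has shadow price 0 → mulch, soil.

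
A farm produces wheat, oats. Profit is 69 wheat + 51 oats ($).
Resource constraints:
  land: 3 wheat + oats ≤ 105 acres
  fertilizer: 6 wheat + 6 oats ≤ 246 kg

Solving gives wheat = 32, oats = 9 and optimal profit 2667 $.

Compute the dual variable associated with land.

9

Check each constraint at x*: land 105/105 (tight); fertilizer 246/246 (tight).
Dual feasibility on the basic columns requires 3·y_land + 6·y_fertilizer = 69, 1·y_land + 6·y_fertilizer = 51.
Solving: y_land = 9, y_fertilizer = 7.
Shadow price of land = 9.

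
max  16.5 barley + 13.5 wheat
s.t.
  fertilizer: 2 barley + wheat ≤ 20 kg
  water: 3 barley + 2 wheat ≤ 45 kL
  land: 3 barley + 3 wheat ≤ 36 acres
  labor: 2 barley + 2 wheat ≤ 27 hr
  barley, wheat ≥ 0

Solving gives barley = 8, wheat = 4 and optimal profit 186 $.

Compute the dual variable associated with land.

Binding: fertilizer and land. Non-binding: water (13 unused), labor (3 unused).
Since water, labor are not tight, their duals are 0.
From A_Bᵀ y = c: 2·y_fertilizer + 3·y_land = 16.5; 1·y_fertilizer + 3·y_land = 13.5.
Solving: y_fertilizer = 3, y_land = 3.5.
Shadow price of land = 3.5.

3.5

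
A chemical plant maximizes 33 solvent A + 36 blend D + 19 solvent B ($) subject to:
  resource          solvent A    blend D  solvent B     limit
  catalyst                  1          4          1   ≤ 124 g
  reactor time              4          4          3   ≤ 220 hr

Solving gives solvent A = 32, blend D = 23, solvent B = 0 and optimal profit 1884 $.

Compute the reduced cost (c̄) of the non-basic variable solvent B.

At the optimum: catalyst uses 124 of 124 (binding); reactor time uses 220 of 220 (binding).
From A_Bᵀ y = c: 1·y_catalyst + 4·y_reactor time = 33; 4·y_catalyst + 4·y_reactor time = 36.
→ y_catalyst = 1 and y_reactor time = 8.
Reduced cost of solvent B: c₃ − yᵀa₃ = 19 − (1·1 + 8·3) = 19 − 25 = -6.

-6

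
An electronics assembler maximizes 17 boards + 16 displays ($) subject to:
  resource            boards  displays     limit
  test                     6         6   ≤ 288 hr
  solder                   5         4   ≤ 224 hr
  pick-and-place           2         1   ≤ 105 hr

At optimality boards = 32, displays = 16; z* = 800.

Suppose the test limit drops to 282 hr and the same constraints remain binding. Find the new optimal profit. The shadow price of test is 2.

788

Δb = -6, so new z* = 800 + (2)·(-6) = 800 − 12 = 788.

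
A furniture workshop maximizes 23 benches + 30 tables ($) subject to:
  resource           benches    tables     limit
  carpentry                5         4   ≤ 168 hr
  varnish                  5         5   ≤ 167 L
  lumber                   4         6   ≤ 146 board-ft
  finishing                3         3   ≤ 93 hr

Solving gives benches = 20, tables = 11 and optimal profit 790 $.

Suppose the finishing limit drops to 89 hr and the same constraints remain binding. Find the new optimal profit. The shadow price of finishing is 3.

Δb = -4, so new z* = 790 + (3)·(-4) = 790 − 12 = 778.

778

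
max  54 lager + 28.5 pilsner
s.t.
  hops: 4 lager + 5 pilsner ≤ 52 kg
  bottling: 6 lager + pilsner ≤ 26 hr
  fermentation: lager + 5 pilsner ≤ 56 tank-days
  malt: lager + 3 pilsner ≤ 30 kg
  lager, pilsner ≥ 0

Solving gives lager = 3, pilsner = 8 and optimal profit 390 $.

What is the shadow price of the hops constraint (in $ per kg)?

4.5

Check each constraint at x*: hops 52/52 (tight); bottling 26/26 (tight); fermentation 43/56 (slack 13); malt 27/30 (slack 3).
Slack constraints have shadow price 0 (complementary slackness).
The binding rows give the dual system: 4·y_hops + 6·y_bottling = 54 and 5·y_hops + 1·y_bottling = 28.5.
Solving: y_hops = 4.5, y_bottling = 6.
Shadow price of hops = 4.5.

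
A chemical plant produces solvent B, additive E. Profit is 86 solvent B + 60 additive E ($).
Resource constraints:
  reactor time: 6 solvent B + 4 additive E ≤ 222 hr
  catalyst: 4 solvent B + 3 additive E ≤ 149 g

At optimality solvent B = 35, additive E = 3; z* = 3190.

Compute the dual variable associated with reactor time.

9

Both reactor time and catalyst are binding at x*.
Dual feasibility on the basic columns requires 6·y_reactor time + 4·y_catalyst = 86, 4·y_reactor time + 3·y_catalyst = 60.
This yields shadow prices y_reactor time = 9, y_catalyst = 8.
Shadow price of reactor time = 9.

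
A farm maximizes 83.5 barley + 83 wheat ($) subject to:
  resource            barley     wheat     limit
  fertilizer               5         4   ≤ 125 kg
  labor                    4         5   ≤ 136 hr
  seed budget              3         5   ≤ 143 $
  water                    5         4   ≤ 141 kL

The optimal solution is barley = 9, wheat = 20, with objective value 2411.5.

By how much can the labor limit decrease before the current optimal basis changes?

36

Binding constraints: fertilizer, labor. The basis is B = [[5,4],[4,5]] with det 9.
Per unit decrease in labor, x* moves by d = (0.4444, -0.5556).
The basis stays optimal until wheat reaches 0; allowable decrease = 36 hr.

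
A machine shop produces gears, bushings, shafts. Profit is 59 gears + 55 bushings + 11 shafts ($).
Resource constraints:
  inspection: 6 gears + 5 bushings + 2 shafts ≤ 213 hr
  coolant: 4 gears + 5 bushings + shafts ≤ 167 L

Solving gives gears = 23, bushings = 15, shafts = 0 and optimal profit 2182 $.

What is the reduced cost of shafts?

Check each constraint at x*: inspection 213/213 (tight); coolant 167/167 (tight).
Dual feasibility on the basic columns requires 6·y_inspection + 4·y_coolant = 59, 5·y_inspection + 5·y_coolant = 55.
This yields shadow prices y_inspection = 7.5, y_coolant = 3.5.
Reduced cost of shafts: c₃ − yᵀa₃ = 11 − (7.5·2 + 3.5·1) = 11 − 18.5 = -7.5.

-7.5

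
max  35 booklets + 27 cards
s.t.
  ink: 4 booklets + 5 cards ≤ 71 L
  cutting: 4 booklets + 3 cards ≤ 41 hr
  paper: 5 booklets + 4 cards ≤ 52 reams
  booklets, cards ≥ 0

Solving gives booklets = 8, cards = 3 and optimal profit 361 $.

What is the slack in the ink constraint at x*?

24

ink used = 4·8 + 5·3 = 47; slack = 71 − 47 = 24.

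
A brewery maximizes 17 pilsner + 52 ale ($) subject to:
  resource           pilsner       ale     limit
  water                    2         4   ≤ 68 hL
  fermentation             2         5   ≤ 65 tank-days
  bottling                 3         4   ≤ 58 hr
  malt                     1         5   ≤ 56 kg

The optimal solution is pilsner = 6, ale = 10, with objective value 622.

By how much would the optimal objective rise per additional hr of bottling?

Check each constraint at x*: water 52/68 (slack 16); fermentation 62/65 (slack 3); bottling 58/58 (tight); malt 56/56 (tight).
By complementary slackness, y = 0 for the non-binding constraints.
The binding rows give the dual system: 3·y_bottling + 1·y_malt = 17 and 4·y_bottling + 5·y_malt = 52.
This yields shadow prices y_bottling = 3, y_malt = 8.
Shadow price of bottling = 3.

3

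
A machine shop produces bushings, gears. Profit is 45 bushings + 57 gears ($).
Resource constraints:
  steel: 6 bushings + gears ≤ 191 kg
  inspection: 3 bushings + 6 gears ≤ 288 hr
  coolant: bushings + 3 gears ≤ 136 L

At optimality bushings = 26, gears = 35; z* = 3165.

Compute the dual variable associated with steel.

3

Check each constraint at x*: steel 191/191 (tight); inspection 288/288 (tight); coolant 131/136 (slack 5).
Slack constraints have shadow price 0 (complementary slackness).
Dual feasibility on the basic columns requires 6·y_steel + 3·y_inspection = 45, 1·y_steel + 6·y_inspection = 57.
→ y_steel = 3 and y_inspection = 9.
Shadow price of steel = 3.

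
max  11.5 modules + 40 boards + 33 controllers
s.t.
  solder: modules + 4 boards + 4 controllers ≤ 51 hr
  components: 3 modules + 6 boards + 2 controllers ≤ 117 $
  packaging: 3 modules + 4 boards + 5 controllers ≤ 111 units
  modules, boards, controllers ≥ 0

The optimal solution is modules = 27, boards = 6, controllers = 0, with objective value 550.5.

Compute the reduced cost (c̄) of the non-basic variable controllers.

Binding: solder and components. Non-binding: packaging (6 unused).
Slack constraints have shadow price 0 (complementary slackness).
Dual feasibility on the basic columns requires 1·y_solder + 3·y_components = 11.5, 4·y_solder + 6·y_components = 40.
→ y_solder = 8.5 and y_components = 1.
Reduced cost of controllers: c₃ − yᵀa₃ = 33 − (8.5·4 + 1·2) = 33 − 36 = -3.

-3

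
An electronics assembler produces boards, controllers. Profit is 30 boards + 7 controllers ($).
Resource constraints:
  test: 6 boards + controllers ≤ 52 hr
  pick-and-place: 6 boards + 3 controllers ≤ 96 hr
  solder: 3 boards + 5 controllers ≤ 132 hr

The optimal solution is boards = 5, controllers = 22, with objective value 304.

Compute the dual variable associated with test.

Check each constraint at x*: test 52/52 (tight); pick-and-place 96/96 (tight); solder 125/132 (slack 7).
Since solder is not tight, its dual is 0.
The binding rows give the dual system: 6·y_test + 6·y_pick-and-place = 30 and 1·y_test + 3·y_pick-and-place = 7.
→ y_test = 4 and y_pick-and-place = 1.
Shadow price of test = 4.

4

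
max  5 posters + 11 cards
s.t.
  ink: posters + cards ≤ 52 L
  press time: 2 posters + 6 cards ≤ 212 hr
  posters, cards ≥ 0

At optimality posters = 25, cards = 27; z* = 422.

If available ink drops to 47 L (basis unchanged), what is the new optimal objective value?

Both ink and press time are binding at x*.
From A_Bᵀ y = c: 1·y_ink + 2·y_press time = 5; 1·y_ink + 6·y_press time = 11.
Solving: y_ink = 2, y_press time = 1.5.
Δz = y_ink·Δb = 2 × (-5) = -10, so new z* = 422 − 10 = 412.

412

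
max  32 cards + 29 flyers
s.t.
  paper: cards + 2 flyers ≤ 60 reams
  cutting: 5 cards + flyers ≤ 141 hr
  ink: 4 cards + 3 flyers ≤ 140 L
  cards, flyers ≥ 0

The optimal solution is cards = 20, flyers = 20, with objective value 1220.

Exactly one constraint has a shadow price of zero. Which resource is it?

cutting

paper: 60/60 (binding)
cutting: 120/141 (slack 21)
ink: 140/140 (binding)
By complementary slackness, a constraint with positive slack has shadow price 0 → cutting.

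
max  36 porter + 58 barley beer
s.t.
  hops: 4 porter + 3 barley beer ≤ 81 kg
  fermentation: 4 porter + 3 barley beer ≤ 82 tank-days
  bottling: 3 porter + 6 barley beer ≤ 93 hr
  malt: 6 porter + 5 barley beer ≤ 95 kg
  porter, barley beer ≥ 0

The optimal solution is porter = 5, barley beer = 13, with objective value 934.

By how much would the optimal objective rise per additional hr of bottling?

8

At the optimum: hops uses 59 of 81 (slack = 22); fermentation uses 59 of 82 (slack = 23); bottling uses 93 of 93 (binding); malt uses 95 of 95 (binding).
By complementary slackness, y = 0 for the non-binding constraints.
The binding rows give the dual system: 3·y_bottling + 6·y_malt = 36 and 6·y_bottling + 5·y_malt = 58.
Solving: y_bottling = 8, y_malt = 2.
Shadow price of bottling = 8.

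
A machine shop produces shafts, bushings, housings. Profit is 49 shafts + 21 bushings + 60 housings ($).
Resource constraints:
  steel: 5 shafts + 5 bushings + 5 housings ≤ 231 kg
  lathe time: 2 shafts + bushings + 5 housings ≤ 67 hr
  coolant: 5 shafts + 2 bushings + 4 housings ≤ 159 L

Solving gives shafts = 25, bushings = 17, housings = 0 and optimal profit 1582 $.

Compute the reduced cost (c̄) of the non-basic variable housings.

At the optimum: steel uses 210 of 231 (slack = 21); lathe time uses 67 of 67 (binding); coolant uses 159 of 159 (binding).
Slack constraints have shadow price 0 (complementary slackness).
From A_Bᵀ y = c: 2·y_lathe time + 5·y_coolant = 49; 1·y_lathe time + 2·y_coolant = 21.
Solving: y_lathe time = 7, y_coolant = 7.
Reduced cost of housings: c₃ − yᵀa₃ = 60 − (7·5 + 7·4) = 60 − 63 = -3.

-3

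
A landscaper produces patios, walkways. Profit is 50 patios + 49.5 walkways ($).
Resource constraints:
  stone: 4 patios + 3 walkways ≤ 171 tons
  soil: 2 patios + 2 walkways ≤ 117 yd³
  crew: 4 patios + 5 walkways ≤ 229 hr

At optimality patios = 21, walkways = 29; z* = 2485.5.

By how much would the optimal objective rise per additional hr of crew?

6

Check each constraint at x*: stone 171/171 (tight); soil 100/117 (slack 17); crew 229/229 (tight).
By complementary slackness, y = 0 for the non-binding constraint.
Dual feasibility on the basic columns requires 4·y_stone + 4·y_crew = 50, 3·y_stone + 5·y_crew = 49.5.
Solving: y_stone = 6.5, y_crew = 6.
Shadow price of crew = 6.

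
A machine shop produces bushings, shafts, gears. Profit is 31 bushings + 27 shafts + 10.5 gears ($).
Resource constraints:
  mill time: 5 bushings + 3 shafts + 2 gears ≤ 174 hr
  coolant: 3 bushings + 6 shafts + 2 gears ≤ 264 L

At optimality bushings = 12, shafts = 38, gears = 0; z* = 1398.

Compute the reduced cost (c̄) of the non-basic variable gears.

Check each constraint at x*: mill time 174/174 (tight); coolant 264/264 (tight).
The binding rows give the dual system: 5·y_mill time + 3·y_coolant = 31 and 3·y_mill time + 6·y_coolant = 27.
Solving: y_mill time = 5, y_coolant = 2.
Reduced cost of gears: c₃ − yᵀa₃ = 10.5 − (5·2 + 2·2) = 10.5 − 14 = -3.5.

-3.5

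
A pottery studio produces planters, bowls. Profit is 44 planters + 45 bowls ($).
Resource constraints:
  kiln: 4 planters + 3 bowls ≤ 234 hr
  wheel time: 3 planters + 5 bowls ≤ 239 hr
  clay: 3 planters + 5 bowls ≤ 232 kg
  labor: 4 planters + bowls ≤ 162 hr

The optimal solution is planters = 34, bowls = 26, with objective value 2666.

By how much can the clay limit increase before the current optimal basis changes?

7

Binding constraints: clay, labor. The basis is B = [[3,5],[4,1]] with det -17.
Per unit increase in clay, x* moves by d = (-0.0588, 0.2353).
The basis stays optimal until wheel time becomes binding; allowable increase = 7 kg.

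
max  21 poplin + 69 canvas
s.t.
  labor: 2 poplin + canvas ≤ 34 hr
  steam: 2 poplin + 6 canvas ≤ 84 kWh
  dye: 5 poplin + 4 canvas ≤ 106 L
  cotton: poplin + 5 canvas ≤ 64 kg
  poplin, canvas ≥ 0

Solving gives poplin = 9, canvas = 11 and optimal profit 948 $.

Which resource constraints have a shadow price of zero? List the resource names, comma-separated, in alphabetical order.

dye, labor

labor: 29/34 (slack 5)
steam: 84/84 (binding)
dye: 89/106 (slack 17)
cotton: 64/64 (binding)
By complementary slackness, a constraint with positive slack has shadow price 0 → dye, labor.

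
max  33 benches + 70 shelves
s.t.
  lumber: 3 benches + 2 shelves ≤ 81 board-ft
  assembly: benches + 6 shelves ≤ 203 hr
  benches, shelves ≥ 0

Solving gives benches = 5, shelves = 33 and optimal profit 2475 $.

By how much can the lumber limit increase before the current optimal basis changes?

Binding constraints: lumber, assembly. The basis is B = [[3,2],[1,6]] with det 16.
Per unit increase in lumber, x* moves by d = (0.375, -0.0625).
The basis stays optimal until shelves reaches 0; allowable increase = 528 board-ft.

528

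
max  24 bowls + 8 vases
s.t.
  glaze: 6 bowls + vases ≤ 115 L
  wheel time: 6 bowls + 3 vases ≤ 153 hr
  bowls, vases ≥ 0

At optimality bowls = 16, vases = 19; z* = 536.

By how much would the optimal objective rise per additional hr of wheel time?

2

Both glaze and wheel time are binding at x*.
Dual feasibility on the basic columns requires 6·y_glaze + 6·y_wheel time = 24, 1·y_glaze + 3·y_wheel time = 8.
This yields shadow prices y_glaze = 2, y_wheel time = 2.
Shadow price of wheel time = 2.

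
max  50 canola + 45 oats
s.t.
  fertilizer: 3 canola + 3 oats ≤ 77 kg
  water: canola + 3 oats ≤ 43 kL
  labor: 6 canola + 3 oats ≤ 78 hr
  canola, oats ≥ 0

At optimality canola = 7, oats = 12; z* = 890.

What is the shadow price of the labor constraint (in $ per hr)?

At the optimum: fertilizer uses 57 of 77 (slack = 20); water uses 43 of 43 (binding); labor uses 78 of 78 (binding).
By complementary slackness, y = 0 for the non-binding constraint.
From A_Bᵀ y = c: 1·y_water + 6·y_labor = 50; 3·y_water + 3·y_labor = 45.
This yields shadow prices y_water = 8, y_labor = 7.
Shadow price of labor = 7.

7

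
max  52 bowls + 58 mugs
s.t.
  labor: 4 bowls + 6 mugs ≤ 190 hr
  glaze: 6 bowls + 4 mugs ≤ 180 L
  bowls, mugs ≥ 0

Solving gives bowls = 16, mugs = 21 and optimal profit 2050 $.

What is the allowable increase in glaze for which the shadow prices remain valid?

105

Binding constraints: labor, glaze. The basis is B = [[4,6],[6,4]] with det -20.
Per unit increase in glaze, x* moves by d = (0.3, -0.2).
The basis stays optimal until mugs reaches 0; allowable increase = 105 L.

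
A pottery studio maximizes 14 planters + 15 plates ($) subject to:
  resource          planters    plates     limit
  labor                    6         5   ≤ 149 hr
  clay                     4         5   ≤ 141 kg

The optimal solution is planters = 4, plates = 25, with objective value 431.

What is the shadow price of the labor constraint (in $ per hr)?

Check each constraint at x*: labor 149/149 (tight); clay 141/141 (tight).
Dual feasibility on the basic columns requires 6·y_labor + 4·y_clay = 14, 5·y_labor + 5·y_clay = 15.
Solving: y_labor = 1, y_clay = 2.
Shadow price of labor = 1.

1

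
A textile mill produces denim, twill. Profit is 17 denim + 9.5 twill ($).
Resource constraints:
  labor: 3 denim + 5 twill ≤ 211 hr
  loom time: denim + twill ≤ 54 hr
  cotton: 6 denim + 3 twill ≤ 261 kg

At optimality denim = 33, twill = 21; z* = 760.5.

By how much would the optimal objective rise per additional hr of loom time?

Check each constraint at x*: labor 204/211 (slack 7); loom time 54/54 (tight); cotton 261/261 (tight).
By complementary slackness, y = 0 for the non-binding constraint.
From A_Bᵀ y = c: 1·y_loom time + 6·y_cotton = 17; 1·y_loom time + 3·y_cotton = 9.5.
→ y_loom time = 2 and y_cotton = 2.5.
Shadow price of loom time = 2.

2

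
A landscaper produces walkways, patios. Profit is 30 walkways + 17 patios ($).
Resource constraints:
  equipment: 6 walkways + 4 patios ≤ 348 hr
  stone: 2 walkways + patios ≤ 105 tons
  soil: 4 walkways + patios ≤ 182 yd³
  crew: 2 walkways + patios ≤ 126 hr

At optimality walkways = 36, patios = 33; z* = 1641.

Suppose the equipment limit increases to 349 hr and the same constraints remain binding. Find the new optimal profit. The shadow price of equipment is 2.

1643

Δb = 1, so new z* = 1641 + (2)·(1) = 1641 + 2 = 1643.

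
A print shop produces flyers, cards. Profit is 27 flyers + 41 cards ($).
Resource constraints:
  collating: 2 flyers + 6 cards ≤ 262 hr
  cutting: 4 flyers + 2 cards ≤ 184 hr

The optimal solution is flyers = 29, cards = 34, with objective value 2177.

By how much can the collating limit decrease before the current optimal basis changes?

Binding constraints: collating, cutting. The basis is B = [[2,6],[4,2]] with det -20.
Per unit decrease in collating, x* moves by d = (0.1, -0.2).
The basis stays optimal until cards reaches 0; allowable decrease = 170 hr.

170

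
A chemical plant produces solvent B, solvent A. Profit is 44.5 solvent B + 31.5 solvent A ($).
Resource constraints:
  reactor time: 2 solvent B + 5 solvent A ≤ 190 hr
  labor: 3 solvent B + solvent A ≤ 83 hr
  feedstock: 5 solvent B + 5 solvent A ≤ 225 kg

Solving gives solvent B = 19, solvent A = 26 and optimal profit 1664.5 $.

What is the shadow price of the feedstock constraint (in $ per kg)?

5

Check each constraint at x*: reactor time 168/190 (slack 22); labor 83/83 (tight); feedstock 225/225 (tight).
Slack constraints have shadow price 0 (complementary slackness).
Dual feasibility on the basic columns requires 3·y_labor + 5·y_feedstock = 44.5, 1·y_labor + 5·y_feedstock = 31.5.
Solving: y_labor = 6.5, y_feedstock = 5.
Shadow price of feedstock = 5.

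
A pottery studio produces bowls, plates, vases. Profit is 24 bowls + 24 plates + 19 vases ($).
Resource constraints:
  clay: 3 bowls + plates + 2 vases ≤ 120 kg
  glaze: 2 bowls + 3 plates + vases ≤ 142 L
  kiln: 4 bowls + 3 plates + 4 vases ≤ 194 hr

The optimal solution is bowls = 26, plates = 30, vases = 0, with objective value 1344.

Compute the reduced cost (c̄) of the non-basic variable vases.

At the optimum: clay uses 108 of 120 (slack = 12); glaze uses 142 of 142 (binding); kiln uses 194 of 194 (binding).
By complementary slackness, y = 0 for the non-binding constraint.
The binding rows give the dual system: 2·y_glaze + 4·y_kiln = 24 and 3·y_glaze + 3·y_kiln = 24.
This yields shadow prices y_glaze = 4, y_kiln = 4.
Reduced cost of vases: c₃ − yᵀa₃ = 19 − (4·1 + 4·4) = 19 − 20 = -1.

-1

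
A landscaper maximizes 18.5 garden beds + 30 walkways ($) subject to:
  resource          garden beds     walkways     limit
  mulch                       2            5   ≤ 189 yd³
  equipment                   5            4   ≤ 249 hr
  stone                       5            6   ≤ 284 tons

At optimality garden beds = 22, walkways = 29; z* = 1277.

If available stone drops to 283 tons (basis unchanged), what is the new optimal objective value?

1274.5

Check each constraint at x*: mulch 189/189 (tight); equipment 226/249 (slack 23); stone 284/284 (tight).
Since equipment is not tight, its dual is 0.
Dual feasibility on the basic columns requires 2·y_mulch + 5·y_stone = 18.5, 5·y_mulch + 6·y_stone = 30.
→ y_mulch = 3 and y_stone = 2.5.
Δz = y_stone·Δb = 2.5 × (-1) = -2.5, so new z* = 1277 − 2.5 = 1274.5.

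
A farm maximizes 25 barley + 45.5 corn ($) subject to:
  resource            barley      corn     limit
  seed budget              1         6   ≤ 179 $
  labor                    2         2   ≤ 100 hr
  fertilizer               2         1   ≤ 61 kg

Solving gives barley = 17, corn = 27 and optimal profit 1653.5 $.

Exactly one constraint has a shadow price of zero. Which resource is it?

labor

seed budget: 179/179 (binding)
labor: 88/100 (slack 12)
fertilizer: 61/61 (binding)
By complementary slackness, a constraint with positive slack has shadow price 0 → labor.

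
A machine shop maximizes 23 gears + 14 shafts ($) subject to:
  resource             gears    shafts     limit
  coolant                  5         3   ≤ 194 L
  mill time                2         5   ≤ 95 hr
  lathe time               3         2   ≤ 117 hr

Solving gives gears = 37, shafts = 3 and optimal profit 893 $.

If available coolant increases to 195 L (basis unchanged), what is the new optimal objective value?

897

At the optimum: coolant uses 194 of 194 (binding); mill time uses 89 of 95 (slack = 6); lathe time uses 117 of 117 (binding).
By complementary slackness, y = 0 for the non-binding constraint.
Dual feasibility on the basic columns requires 5·y_coolant + 3·y_lathe time = 23, 3·y_coolant + 2·y_lathe time = 14.
This yields shadow prices y_coolant = 4, y_lathe time = 1.
Δz = y_coolant·Δb = 4 × (1) = 4, so new z* = 893 + 4 = 897.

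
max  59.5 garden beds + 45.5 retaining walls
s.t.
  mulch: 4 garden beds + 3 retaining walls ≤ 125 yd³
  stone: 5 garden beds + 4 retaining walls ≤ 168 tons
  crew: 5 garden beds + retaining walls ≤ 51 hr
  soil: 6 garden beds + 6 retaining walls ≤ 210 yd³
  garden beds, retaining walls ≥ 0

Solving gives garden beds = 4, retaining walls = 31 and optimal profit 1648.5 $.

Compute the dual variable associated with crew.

3.5

At the optimum: mulch uses 109 of 125 (slack = 16); stone uses 144 of 168 (slack = 24); crew uses 51 of 51 (binding); soil uses 210 of 210 (binding).
By complementary slackness, y = 0 for the non-binding constraints.
From A_Bᵀ y = c: 5·y_crew + 6·y_soil = 59.5; 1·y_crew + 6·y_soil = 45.5.
→ y_crew = 3.5 and y_soil = 7.
Shadow price of crew = 3.5.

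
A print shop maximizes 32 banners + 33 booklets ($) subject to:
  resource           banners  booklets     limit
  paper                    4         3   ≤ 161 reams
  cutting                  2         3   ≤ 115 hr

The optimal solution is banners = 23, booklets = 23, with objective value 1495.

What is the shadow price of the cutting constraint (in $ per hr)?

Check each constraint at x*: paper 161/161 (tight); cutting 115/115 (tight).
From A_Bᵀ y = c: 4·y_paper + 2·y_cutting = 32; 3·y_paper + 3·y_cutting = 33.
→ y_paper = 5 and y_cutting = 6.
Shadow price of cutting = 6.

6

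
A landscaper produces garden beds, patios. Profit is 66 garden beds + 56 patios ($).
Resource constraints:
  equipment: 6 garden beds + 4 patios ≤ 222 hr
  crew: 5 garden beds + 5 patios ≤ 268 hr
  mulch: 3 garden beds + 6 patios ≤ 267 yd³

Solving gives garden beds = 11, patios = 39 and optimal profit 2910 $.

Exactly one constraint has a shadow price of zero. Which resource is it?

crew

equipment: 222/222 (binding)
crew: 250/268 (slack 18)
mulch: 267/267 (binding)
By complementary slackness, a constraint with positive slack has shadow price 0 → crew.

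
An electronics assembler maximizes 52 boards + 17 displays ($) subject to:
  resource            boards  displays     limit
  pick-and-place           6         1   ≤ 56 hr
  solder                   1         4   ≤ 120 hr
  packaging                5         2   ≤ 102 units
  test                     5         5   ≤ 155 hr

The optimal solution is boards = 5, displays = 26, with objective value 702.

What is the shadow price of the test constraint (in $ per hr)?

Check each constraint at x*: pick-and-place 56/56 (tight); solder 109/120 (slack 11); packaging 77/102 (slack 25); test 155/155 (tight).
Since solder, packaging are not tight, their duals are 0.
The binding rows give the dual system: 6·y_pick-and-place + 5·y_test = 52 and 1·y_pick-and-place + 5·y_test = 17.
This yields shadow prices y_pick-and-place = 7, y_test = 2.
Shadow price of test = 2.

2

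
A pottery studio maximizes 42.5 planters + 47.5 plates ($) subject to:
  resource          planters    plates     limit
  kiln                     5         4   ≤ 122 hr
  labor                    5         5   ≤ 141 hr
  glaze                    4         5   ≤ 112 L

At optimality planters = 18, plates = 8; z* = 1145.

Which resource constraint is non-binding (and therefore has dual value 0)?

labor

kiln: 122/122 (binding)
labor: 130/141 (slack 11)
glaze: 112/112 (binding)
By complementary slackness, a constraint with positive slack has shadow price 0 → labor.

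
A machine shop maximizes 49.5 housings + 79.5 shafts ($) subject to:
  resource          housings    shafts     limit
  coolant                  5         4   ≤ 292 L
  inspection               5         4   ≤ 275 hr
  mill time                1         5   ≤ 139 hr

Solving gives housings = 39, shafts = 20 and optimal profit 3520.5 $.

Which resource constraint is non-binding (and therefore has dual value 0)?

coolant

coolant: 275/292 (slack 17)
inspection: 275/275 (binding)
mill time: 139/139 (binding)
By complementary slackness, a constraint with positive slack has shadow price 0 → coolant.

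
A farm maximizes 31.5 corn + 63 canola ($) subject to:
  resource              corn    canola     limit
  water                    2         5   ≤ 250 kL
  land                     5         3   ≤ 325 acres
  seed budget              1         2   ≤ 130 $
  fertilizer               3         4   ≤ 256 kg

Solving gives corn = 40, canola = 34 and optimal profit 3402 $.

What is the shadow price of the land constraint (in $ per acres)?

Binding: water and fertilizer. Non-binding: land (23 unused), seed budget (22 unused).
Since land, seed budget are not tight, their duals are 0.
Dual feasibility on the basic columns requires 2·y_water + 3·y_fertilizer = 31.5, 5·y_water + 4·y_fertilizer = 63.
Solving: y_water = 9, y_fertilizer = 4.5.
Shadow price of land = 0.

0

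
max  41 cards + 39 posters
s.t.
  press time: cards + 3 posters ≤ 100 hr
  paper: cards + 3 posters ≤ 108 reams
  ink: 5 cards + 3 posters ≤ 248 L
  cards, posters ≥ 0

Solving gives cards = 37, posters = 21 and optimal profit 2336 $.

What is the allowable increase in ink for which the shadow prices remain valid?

252

Binding constraints: press time, ink. The basis is B = [[1,3],[5,3]] with det -12.
Per unit increase in ink, x* moves by d = (0.25, -0.0833).
The basis stays optimal until posters reaches 0; allowable increase = 252 L.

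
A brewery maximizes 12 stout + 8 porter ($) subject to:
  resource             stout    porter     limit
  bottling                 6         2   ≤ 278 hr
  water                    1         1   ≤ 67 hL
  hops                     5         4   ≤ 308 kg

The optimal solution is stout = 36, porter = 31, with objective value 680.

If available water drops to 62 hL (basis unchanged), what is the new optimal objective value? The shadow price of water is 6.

Δb = -5, so new z* = 680 + (6)·(-5) = 680 − 30 = 650.

650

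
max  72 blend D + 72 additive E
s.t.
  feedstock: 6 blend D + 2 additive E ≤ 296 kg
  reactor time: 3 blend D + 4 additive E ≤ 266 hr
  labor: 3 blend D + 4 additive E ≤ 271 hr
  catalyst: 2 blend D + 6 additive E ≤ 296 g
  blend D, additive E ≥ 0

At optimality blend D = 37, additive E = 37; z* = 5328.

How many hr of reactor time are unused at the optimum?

reactor time used = 3·37 + 4·37 = 259; slack = 266 − 259 = 7.

7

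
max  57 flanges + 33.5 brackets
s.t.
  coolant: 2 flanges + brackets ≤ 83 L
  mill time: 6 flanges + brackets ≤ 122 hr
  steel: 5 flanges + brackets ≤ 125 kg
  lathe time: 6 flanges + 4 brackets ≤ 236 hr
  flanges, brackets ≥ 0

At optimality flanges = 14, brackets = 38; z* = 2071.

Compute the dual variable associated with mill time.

1.5

At the optimum: coolant uses 66 of 83 (slack = 17); mill time uses 122 of 122 (binding); steel uses 108 of 125 (slack = 17); lathe time uses 236 of 236 (binding).
Since coolant, steel are not tight, their duals are 0.
The binding rows give the dual system: 6·y_mill time + 6·y_lathe time = 57 and 1·y_mill time + 4·y_lathe time = 33.5.
This yields shadow prices y_mill time = 1.5, y_lathe time = 8.
Shadow price of mill time = 1.5.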